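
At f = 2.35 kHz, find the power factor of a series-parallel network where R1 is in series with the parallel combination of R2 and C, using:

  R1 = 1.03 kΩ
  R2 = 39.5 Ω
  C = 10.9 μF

Step 1 — Angular frequency: ω = 2π·f = 2π·2350 = 1.477e+04 rad/s.
Step 2 — Component impedances:
  R1: Z = R = 1030 Ω
  R2: Z = R = 39.5 Ω
  C: Z = 1/(jωC) = -j/(ω·C) = 0 - j6.213 Ω
Step 3 — Parallel branch: R2 || C = 1/(1/R2 + 1/C) = 0.9538 - j6.063 Ω.
Step 4 — Series with R1: Z_total = R1 + (R2 || C) = 1031 - j6.063 Ω = 1031∠-0.3° Ω.
Step 5 — Power factor: PF = cos(φ) = Re(Z)/|Z| = 1031/1031 = 1.
Step 6 — Type: Im(Z) = -6.063 ⇒ leading (phase φ = -0.3°).

PF = 1 (leading, φ = -0.3°)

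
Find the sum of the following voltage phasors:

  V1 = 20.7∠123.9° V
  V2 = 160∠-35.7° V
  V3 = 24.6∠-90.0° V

Step 1 — Convert each phasor to rectangular form:
  V1 = 20.7·(cos(123.9°) + j·sin(123.9°)) = -11.55 + j17.18 V
  V2 = 160·(cos(-35.7°) + j·sin(-35.7°)) = 129.9 - j93.37 V
  V3 = 24.6·(cos(-90.0°) + j·sin(-90.0°)) = 0 - j24.6 V
Step 2 — Sum components: V_total = 118.4 - j100.8 V.
Step 3 — Convert to polar: |V_total| = 155.5 V, ∠V_total = -40.4°.

V_total = 155.5∠-40.4° V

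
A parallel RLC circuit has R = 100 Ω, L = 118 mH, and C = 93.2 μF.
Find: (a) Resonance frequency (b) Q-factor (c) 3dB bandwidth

Step 1 — Resonance: ω₀ = 1/√(LC) = 1/√(0.118·9.32e-05) = 301.5 rad/s.
Step 2 — f₀ = ω₀/(2π) = 47.99 Hz.
Step 3 — Parallel Q: Q = R/(ω₀L) = 100/(301.5·0.118) = 2.81.
Step 4 — Bandwidth: Δω = ω₀/Q = 107.3 rad/s; BW = Δω/(2π) = 17.08 Hz.

(a) f₀ = 47.99 Hz  (b) Q = 2.81  (c) BW = 17.08 Hz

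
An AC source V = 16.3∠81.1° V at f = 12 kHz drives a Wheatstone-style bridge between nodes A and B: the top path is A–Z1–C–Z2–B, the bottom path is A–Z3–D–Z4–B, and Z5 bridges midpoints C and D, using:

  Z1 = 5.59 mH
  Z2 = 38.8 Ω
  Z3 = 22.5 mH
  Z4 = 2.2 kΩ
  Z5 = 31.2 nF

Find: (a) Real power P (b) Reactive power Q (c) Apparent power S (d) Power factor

Step 1 — Angular frequency: ω = 2π·f = 2π·1.2e+04 = 7.54e+04 rad/s.
Step 2 — Component impedances:
  Z1: Z = jωL = j·7.54e+04·0.00559 = 0 + j421.5 Ω
  Z2: Z = R = 38.8 Ω
  Z3: Z = jωL = j·7.54e+04·0.0225 = 0 + j1696 Ω
  Z4: Z = R = 2200 Ω
  Z5: Z = 1/(jωC) = -j/(ω·C) = 0 - j425.1 Ω
Step 3 — Bridge requires nodal analysis (the Z5 bridge couples midpoints C and D, so the two paths cannot be reduced to a simple series/parallel combination). Setting node B to ground and injecting 1 A at node A, the 3-node admittance system at A, C, D solves to V_A = Z_AB = 42.07 + j321 Ω = 323.7∠82.5° Ω.
Step 4 — Source phasor: V = 16.3∠81.1° V = 2.522 + j16.1 V.
Step 5 — Current: I = V / Z = 0.05033 - j0.001259 A = 0.05035∠-1.4° A.
Step 6 — Complex power: S = V·I* = 0.1067 + j0.8138 VA.
Step 7 — Real power: P = Re(S) = 0.1067 W.
Step 8 — Reactive power: Q = Im(S) = 0.8138 VAR.
Step 9 — Apparent power: |S| = 0.8207 VA.
Step 10 — Power factor: PF = P/|S| = 0.13 (lagging).

(a) P = 0.1067 W  (b) Q = 0.8138 VAR  (c) S = 0.8207 VA  (d) PF = 0.13 (lagging)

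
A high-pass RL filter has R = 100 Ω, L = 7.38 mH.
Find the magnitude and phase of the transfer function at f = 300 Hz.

Step 1 — Angular frequency: ω = 2π·300 = 1885 rad/s.
Step 2 — Transfer function: H(jω) = jωL/(R + jωL).
Step 3 — Numerator jωL = j·13.91; denominator R + jωL = 100 + j13.91.
Step 4 — H = 0.01898 + j0.1365.
Step 5 — Magnitude: |H| = 0.1378 (-17.2 dB); phase: φ = 82.1°.

|H| = 0.1378 (-17.2 dB), φ = 82.1°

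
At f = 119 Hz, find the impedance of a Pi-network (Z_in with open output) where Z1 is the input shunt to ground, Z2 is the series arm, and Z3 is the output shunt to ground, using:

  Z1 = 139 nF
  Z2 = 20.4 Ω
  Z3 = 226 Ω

Step 1 — Angular frequency: ω = 2π·f = 2π·119 = 747.7 rad/s.
Step 2 — Component impedances:
  Z1: Z = 1/(jωC) = -j/(ω·C) = 0 - j9622 Ω
  Z2: Z = R = 20.4 Ω
  Z3: Z = R = 226 Ω
Step 3 — With open output, the series arm Z2 and the output shunt Z3 appear in series to ground: Z2 + Z3 = 246.4 Ω.
Step 4 — Parallel with input shunt Z1: Z_in = Z1 || (Z2 + Z3) = 246.2 - j6.306 Ω = 246.3∠-1.5° Ω.

Z = 246.2 - j6.306 Ω = 246.3∠-1.5° Ω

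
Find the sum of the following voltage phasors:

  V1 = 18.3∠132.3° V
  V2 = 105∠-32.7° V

Step 1 — Convert each phasor to rectangular form:
  V1 = 18.3·(cos(132.3°) + j·sin(132.3°)) = -12.32 + j13.54 V
  V2 = 105·(cos(-32.7°) + j·sin(-32.7°)) = 88.36 - j56.73 V
Step 2 — Sum components: V_total = 76.04 - j43.19 V.
Step 3 — Convert to polar: |V_total| = 87.45 V, ∠V_total = -29.6°.

V_total = 87.45∠-29.6° V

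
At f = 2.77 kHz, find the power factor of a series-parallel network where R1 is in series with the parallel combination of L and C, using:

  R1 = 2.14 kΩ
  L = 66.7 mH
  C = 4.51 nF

Step 1 — Angular frequency: ω = 2π·f = 2π·2770 = 1.74e+04 rad/s.
Step 2 — Component impedances:
  R1: Z = R = 2140 Ω
  L: Z = jωL = j·1.74e+04·0.0667 = 0 + j1161 Ω
  C: Z = 1/(jωC) = -j/(ω·C) = 0 - j1.274e+04 Ω
Step 3 — Parallel branch: L || C = 1/(1/L + 1/C) = 0 + j1277 Ω.
Step 4 — Series with R1: Z_total = R1 + (L || C) = 2140 + j1277 Ω = 2492∠30.8° Ω.
Step 5 — Power factor: PF = cos(φ) = Re(Z)/|Z| = 2140/2492 = 0.8587.
Step 6 — Type: Im(Z) = 1277 ⇒ lagging (phase φ = 30.8°).

PF = 0.8587 (lagging, φ = 30.8°)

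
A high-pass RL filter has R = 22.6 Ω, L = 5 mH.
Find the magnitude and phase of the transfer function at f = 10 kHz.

Step 1 — Angular frequency: ω = 2π·1e+04 = 6.283e+04 rad/s.
Step 2 — Transfer function: H(jω) = jωL/(R + jωL).
Step 3 — Numerator jωL = j·314.2; denominator R + jωL = 22.6 + j314.2.
Step 4 — H = 0.9949 + j0.07157.
Step 5 — Magnitude: |H| = 0.9974 (-0.0 dB); phase: φ = 4.1°.

|H| = 0.9974 (-0.0 dB), φ = 4.1°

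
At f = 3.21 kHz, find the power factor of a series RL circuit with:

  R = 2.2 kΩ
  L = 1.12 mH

Step 1 — Angular frequency: ω = 2π·f = 2π·3210 = 2.017e+04 rad/s.
Step 2 — Component impedances:
  R: Z = R = 2200 Ω
  L: Z = jωL = j·2.017e+04·0.00112 = 0 + j22.59 Ω
Step 3 — Series combination: Z_total = R + L = 2200 + j22.59 Ω = 2200∠0.6° Ω.
Step 4 — Power factor: PF = cos(φ) = Re(Z)/|Z| = 2200/2200.12 = 0.9999.
Step 5 — Type: Im(Z) = 22.59 ⇒ lagging (phase φ = 0.6°).

PF = 0.9999 (lagging, φ = 0.6°)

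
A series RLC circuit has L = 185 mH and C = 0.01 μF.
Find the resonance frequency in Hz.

Step 1 — Resonance condition Im(Z)=0 gives ω₀ = 1/√(LC).
Step 2 — ω₀ = 1/√(0.185·1e-08) = 2.325e+04 rad/s.
Step 3 — f₀ = ω₀/(2π) = 3700 Hz.

f₀ = 3700 Hz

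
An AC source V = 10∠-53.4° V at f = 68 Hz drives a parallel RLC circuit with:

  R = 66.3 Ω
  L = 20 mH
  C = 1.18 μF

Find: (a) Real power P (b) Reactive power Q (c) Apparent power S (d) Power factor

Step 1 — Angular frequency: ω = 2π·f = 2π·68 = 427.3 rad/s.
Step 2 — Component impedances:
  R: Z = R = 66.3 Ω
  L: Z = jωL = j·427.3·0.02 = 0 + j8.545 Ω
  C: Z = 1/(jωC) = -j/(ω·C) = 0 - j1983 Ω
Step 3 — Parallel combination: 1/Z_total = 1/R + 1/L + 1/C; Z_total = 1.093 + j8.441 Ω = 8.511∠82.6° Ω.
Step 4 — Source phasor: V = 10∠-53.4° V = 5.962 - j8.028 V.
Step 5 — Current: I = V / Z = -0.8455 - j0.8158 A = 1.175∠-136.0° A.
Step 6 — Complex power: S = V·I* = 1.508 + j11.65 VA.
Step 7 — Real power: P = Re(S) = 1.508 W.
Step 8 — Reactive power: Q = Im(S) = 11.65 VAR.
Step 9 — Apparent power: |S| = 11.75 VA.
Step 10 — Power factor: PF = P/|S| = 0.1284 (lagging).

(a) P = 1.508 W  (b) Q = 11.65 VAR  (c) S = 11.75 VA  (d) PF = 0.1284 (lagging)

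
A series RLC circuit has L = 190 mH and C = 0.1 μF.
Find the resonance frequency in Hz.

Step 1 — Resonance condition Im(Z)=0 gives ω₀ = 1/√(LC).
Step 2 — ω₀ = 1/√(0.19·1e-07) = 7255 rad/s.
Step 3 — f₀ = ω₀/(2π) = 1155 Hz.

f₀ = 1155 Hz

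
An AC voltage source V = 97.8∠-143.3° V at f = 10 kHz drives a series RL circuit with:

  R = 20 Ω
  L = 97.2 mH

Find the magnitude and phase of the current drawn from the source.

Step 1 — Angular frequency: ω = 2π·f = 2π·1e+04 = 6.283e+04 rad/s.
Step 2 — Component impedances:
  R: Z = R = 20 Ω
  L: Z = jωL = j·6.283e+04·0.0972 = 0 + j6107 Ω
Step 3 — Series combination: Z_total = R + L = 20 + j6107 Ω = 6107∠89.8° Ω.
Step 4 — Source phasor: V = 97.8∠-143.3° V = -78.41 - j58.45 V.
Step 5 — Ohm's law: I = V / Z_total = (-78.41 - j58.45) / (20 + j6107) = -0.009612 + j0.01281 A.
Step 6 — Convert to polar: |I| = 0.01601 A, ∠I = 126.9°.

I = 0.01601∠126.9° A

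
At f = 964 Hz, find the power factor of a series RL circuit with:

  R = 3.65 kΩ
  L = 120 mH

Step 1 — Angular frequency: ω = 2π·f = 2π·964 = 6057 rad/s.
Step 2 — Component impedances:
  R: Z = R = 3650 Ω
  L: Z = jωL = j·6057·0.12 = 0 + j726.8 Ω
Step 3 — Series combination: Z_total = R + L = 3650 + j726.8 Ω = 3722∠11.3° Ω.
Step 4 — Power factor: PF = cos(φ) = Re(Z)/|Z| = 3650/3722 = 0.9807.
Step 5 — Type: Im(Z) = 726.8 ⇒ lagging (phase φ = 11.3°).

PF = 0.9807 (lagging, φ = 11.3°)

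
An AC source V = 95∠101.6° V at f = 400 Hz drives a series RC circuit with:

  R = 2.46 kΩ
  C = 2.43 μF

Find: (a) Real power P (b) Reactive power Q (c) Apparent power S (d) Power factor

Step 1 — Angular frequency: ω = 2π·f = 2π·400 = 2513 rad/s.
Step 2 — Component impedances:
  R: Z = R = 2460 Ω
  C: Z = 1/(jωC) = -j/(ω·C) = 0 - j163.7 Ω
Step 3 — Series combination: Z_total = R + C = 2460 - j163.7 Ω = 2465∠-3.8° Ω.
Step 4 — Source phasor: V = 95∠101.6° V = -19.1 + j93.06 V.
Step 5 — Current: I = V / Z = -0.01024 + j0.03715 A = 0.03853∠105.4° A.
Step 6 — Complex power: S = V·I* = 3.653 - j0.2431 VA.
Step 7 — Real power: P = Re(S) = 3.653 W.
Step 8 — Reactive power: Q = Im(S) = -0.2431 VAR.
Step 9 — Apparent power: |S| = 3.661 VA.
Step 10 — Power factor: PF = P/|S| = 0.9978 (leading).

(a) P = 3.653 W  (b) Q = -0.2431 VAR  (c) S = 3.661 VA  (d) PF = 0.9978 (leading)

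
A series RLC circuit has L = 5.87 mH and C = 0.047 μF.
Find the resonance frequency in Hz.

Step 1 — Resonance condition Im(Z)=0 gives ω₀ = 1/√(LC).
Step 2 — ω₀ = 1/√(0.00587·4.7e-08) = 6.02e+04 rad/s.
Step 3 — f₀ = ω₀/(2π) = 9582 Hz.

f₀ = 9582 Hz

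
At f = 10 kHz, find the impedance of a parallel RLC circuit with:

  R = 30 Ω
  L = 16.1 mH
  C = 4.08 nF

Step 1 — Angular frequency: ω = 2π·f = 2π·1e+04 = 6.283e+04 rad/s.
Step 2 — Component impedances:
  R: Z = R = 30 Ω
  L: Z = jωL = j·6.283e+04·0.0161 = 0 + j1012 Ω
  C: Z = 1/(jωC) = -j/(ω·C) = 0 - j3901 Ω
Step 3 — Parallel combination: 1/Z_total = 1/R + 1/L + 1/C; Z_total = 29.99 + j0.6586 Ω = 29.99∠1.3° Ω.

Z = 29.99 + j0.6586 Ω = 29.99∠1.3° Ω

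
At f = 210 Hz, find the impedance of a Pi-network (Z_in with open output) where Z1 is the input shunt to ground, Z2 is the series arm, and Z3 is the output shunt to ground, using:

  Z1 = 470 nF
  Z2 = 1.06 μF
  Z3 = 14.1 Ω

Step 1 — Angular frequency: ω = 2π·f = 2π·210 = 1319 rad/s.
Step 2 — Component impedances:
  Z1: Z = 1/(jωC) = -j/(ω·C) = 0 - j1613 Ω
  Z2: Z = 1/(jωC) = -j/(ω·C) = 0 - j715 Ω
  Z3: Z = R = 14.1 Ω
Step 3 — With open output, the series arm Z2 and the output shunt Z3 appear in series to ground: Z2 + Z3 = 14.1 - j715 Ω.
Step 4 — Parallel with input shunt Z1: Z_in = Z1 || (Z2 + Z3) = 6.768 - j495.4 Ω = 495.4∠-89.2° Ω.

Z = 6.768 - j495.4 Ω = 495.4∠-89.2° Ω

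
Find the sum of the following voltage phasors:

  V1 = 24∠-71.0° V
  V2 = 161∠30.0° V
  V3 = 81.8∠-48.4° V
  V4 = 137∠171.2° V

Step 1 — Convert each phasor to rectangular form:
  V1 = 24·(cos(-71.0°) + j·sin(-71.0°)) = 7.814 - j22.69 V
  V2 = 161·(cos(30.0°) + j·sin(30.0°)) = 139.4 + j80.5 V
  V3 = 81.8·(cos(-48.4°) + j·sin(-48.4°)) = 54.31 - j61.17 V
  V4 = 137·(cos(171.2°) + j·sin(171.2°)) = -135.4 + j20.96 V
Step 2 — Sum components: V_total = 66.17 + j17.6 V.
Step 3 — Convert to polar: |V_total| = 68.47 V, ∠V_total = 14.9°.

V_total = 68.47∠14.9° V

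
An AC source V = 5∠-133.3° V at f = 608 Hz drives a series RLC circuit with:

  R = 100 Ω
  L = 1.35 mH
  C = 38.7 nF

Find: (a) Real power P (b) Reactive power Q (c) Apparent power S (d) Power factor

Step 1 — Angular frequency: ω = 2π·f = 2π·608 = 3820 rad/s.
Step 2 — Component impedances:
  R: Z = R = 100 Ω
  L: Z = jωL = j·3820·0.00135 = 0 + j5.157 Ω
  C: Z = 1/(jωC) = -j/(ω·C) = 0 - j6764 Ω
Step 3 — Series combination: Z_total = R + L + C = 100 - j6759 Ω = 6760∠-89.2° Ω.
Step 4 — Source phasor: V = 5∠-133.3° V = -3.429 - j3.639 V.
Step 5 — Current: I = V / Z = 0.0005308 - j0.0005152 A = 0.0007397∠-44.1° A.
Step 6 — Complex power: S = V·I* = 5.471e-05 - j0.003698 VA.
Step 7 — Real power: P = Re(S) = 5.471e-05 W.
Step 8 — Reactive power: Q = Im(S) = -0.003698 VAR.
Step 9 — Apparent power: |S| = 0.003698 VA.
Step 10 — Power factor: PF = P/|S| = 0.01479 (leading).

(a) P = 5.471e-05 W  (b) Q = -0.003698 VAR  (c) S = 0.003698 VA  (d) PF = 0.01479 (leading)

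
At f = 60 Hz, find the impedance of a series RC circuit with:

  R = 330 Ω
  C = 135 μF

Step 1 — Angular frequency: ω = 2π·f = 2π·60 = 377 rad/s.
Step 2 — Component impedances:
  R: Z = R = 330 Ω
  C: Z = 1/(jωC) = -j/(ω·C) = 0 - j19.65 Ω
Step 3 — Series combination: Z_total = R + C = 330 - j19.65 Ω = 330.6∠-3.4° Ω.

Z = 330 - j19.65 Ω = 330.6∠-3.4° Ω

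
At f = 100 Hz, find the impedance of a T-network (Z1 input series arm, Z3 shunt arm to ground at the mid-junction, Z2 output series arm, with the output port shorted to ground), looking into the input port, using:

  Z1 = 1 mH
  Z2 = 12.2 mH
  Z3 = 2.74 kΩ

Step 1 — Angular frequency: ω = 2π·f = 2π·100 = 628.3 rad/s.
Step 2 — Component impedances:
  Z1: Z = jωL = j·628.3·0.001 = 0 + j0.6283 Ω
  Z2: Z = jωL = j·628.3·0.0122 = 0 + j7.665 Ω
  Z3: Z = R = 2740 Ω
Step 3 — With the output port shorted to ground, the output series arm Z2 runs from the junction to ground; the shunt arm Z3 also runs from the junction to ground. They appear in parallel: Z3 || Z2 = 0.02144 + j7.665 Ω.
Step 4 — Series with input arm Z1: Z_in = Z1 + (Z3 || Z2) = 0.02144 + j8.294 Ω = 8.294∠89.9° Ω.

Z = 0.02144 + j8.294 Ω = 8.294∠89.9° Ω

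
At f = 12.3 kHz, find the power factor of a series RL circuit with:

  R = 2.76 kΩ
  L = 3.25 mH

Step 1 — Angular frequency: ω = 2π·f = 2π·1.23e+04 = 7.728e+04 rad/s.
Step 2 — Component impedances:
  R: Z = R = 2760 Ω
  L: Z = jωL = j·7.728e+04·0.00325 = 0 + j251.2 Ω
Step 3 — Series combination: Z_total = R + L = 2760 + j251.2 Ω = 2771∠5.2° Ω.
Step 4 — Power factor: PF = cos(φ) = Re(Z)/|Z| = 2760/2771.4 = 0.9959.
Step 5 — Type: Im(Z) = 251.2 ⇒ lagging (phase φ = 5.2°).

PF = 0.9959 (lagging, φ = 5.2°)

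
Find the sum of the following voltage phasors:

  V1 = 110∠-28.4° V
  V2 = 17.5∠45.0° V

Step 1 — Convert each phasor to rectangular form:
  V1 = 110·(cos(-28.4°) + j·sin(-28.4°)) = 96.76 - j52.32 V
  V2 = 17.5·(cos(45.0°) + j·sin(45.0°)) = 12.37 + j12.37 V
Step 2 — Sum components: V_total = 109.1 - j39.94 V.
Step 3 — Convert to polar: |V_total| = 116.2 V, ∠V_total = -20.1°.

V_total = 116.2∠-20.1° V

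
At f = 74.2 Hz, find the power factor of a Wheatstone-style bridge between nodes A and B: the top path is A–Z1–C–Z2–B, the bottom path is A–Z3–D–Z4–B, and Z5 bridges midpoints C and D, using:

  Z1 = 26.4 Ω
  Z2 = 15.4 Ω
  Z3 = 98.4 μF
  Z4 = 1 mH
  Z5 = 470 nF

Step 1 — Angular frequency: ω = 2π·f = 2π·74.2 = 466.2 rad/s.
Step 2 — Component impedances:
  Z1: Z = R = 26.4 Ω
  Z2: Z = R = 15.4 Ω
  Z3: Z = 1/(jωC) = -j/(ω·C) = 0 - j21.8 Ω
  Z4: Z = jωL = j·466.2·0.001 = 0 + j0.4662 Ω
  Z5: Z = 1/(jωC) = -j/(ω·C) = 0 - j4564 Ω
Step 3 — Bridge requires nodal analysis (the Z5 bridge couples midpoints C and D, so the two paths cannot be reduced to a simple series/parallel combination). Setting node B to ground and injecting 1 A at node A, the 3-node admittance system at A, C, D solves to V_A = Z_AB = 8.627 - j16.92 Ω = 18.99∠-63.0° Ω.
Step 4 — Power factor: PF = cos(φ) = Re(Z)/|Z| = 8.627/18.99 = 0.4543.
Step 5 — Type: Im(Z) = -16.92 ⇒ leading (phase φ = -63.0°).

PF = 0.4543 (leading, φ = -63.0°)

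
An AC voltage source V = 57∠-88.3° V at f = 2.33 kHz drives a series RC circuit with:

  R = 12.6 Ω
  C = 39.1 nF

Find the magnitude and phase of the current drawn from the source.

Step 1 — Angular frequency: ω = 2π·f = 2π·2330 = 1.464e+04 rad/s.
Step 2 — Component impedances:
  R: Z = R = 12.6 Ω
  C: Z = 1/(jωC) = -j/(ω·C) = 0 - j1747 Ω
Step 3 — Series combination: Z_total = R + C = 12.6 - j1747 Ω = 1747∠-89.6° Ω.
Step 4 — Source phasor: V = 57∠-88.3° V = 1.691 - j56.97 V.
Step 5 — Ohm's law: I = V / Z_total = (1.691 - j56.97) / (12.6 - j1747) = 0.03262 + j0.0007327 A.
Step 6 — Convert to polar: |I| = 0.03263 A, ∠I = 1.3°.

I = 0.03263∠1.3° A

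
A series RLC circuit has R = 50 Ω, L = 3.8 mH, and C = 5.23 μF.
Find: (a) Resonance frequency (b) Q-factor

Step 1 — Resonance condition Im(Z)=0 gives ω₀ = 1/√(LC).
Step 2 — ω₀ = 1/√(0.0038·5.23e-06) = 7093 rad/s.
Step 3 — f₀ = ω₀/(2π) = 1129 Hz.
Step 4 — Series Q: Q = ω₀L/R = 7093·0.0038/50 = 0.5391.

(a) f₀ = 1129 Hz  (b) Q = 0.5391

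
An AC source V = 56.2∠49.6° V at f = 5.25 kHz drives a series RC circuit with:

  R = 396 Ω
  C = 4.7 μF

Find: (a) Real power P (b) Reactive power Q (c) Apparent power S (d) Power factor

Step 1 — Angular frequency: ω = 2π·f = 2π·5250 = 3.299e+04 rad/s.
Step 2 — Component impedances:
  R: Z = R = 396 Ω
  C: Z = 1/(jωC) = -j/(ω·C) = 0 - j6.45 Ω
Step 3 — Series combination: Z_total = R + C = 396 - j6.45 Ω = 396.1∠-0.9° Ω.
Step 4 — Source phasor: V = 56.2∠49.6° V = 36.42 + j42.8 V.
Step 5 — Current: I = V / Z = 0.0902 + j0.1095 A = 0.1419∠50.5° A.
Step 6 — Complex power: S = V·I* = 7.974 - j0.1299 VA.
Step 7 — Real power: P = Re(S) = 7.974 W.
Step 8 — Reactive power: Q = Im(S) = -0.1299 VAR.
Step 9 — Apparent power: |S| = 7.975 VA.
Step 10 — Power factor: PF = P/|S| = 0.9999 (leading).

(a) P = 7.974 W  (b) Q = -0.1299 VAR  (c) S = 7.975 VA  (d) PF = 0.9999 (leading)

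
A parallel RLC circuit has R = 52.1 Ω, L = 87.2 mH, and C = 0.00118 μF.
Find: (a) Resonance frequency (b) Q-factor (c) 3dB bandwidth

Step 1 — Resonance: ω₀ = 1/√(LC) = 1/√(0.0872·1.18e-09) = 9.858e+04 rad/s.
Step 2 — f₀ = ω₀/(2π) = 1.569e+04 Hz.
Step 3 — Parallel Q: Q = R/(ω₀L) = 52.1/(9.858e+04·0.0872) = 0.006061.
Step 4 — Bandwidth: Δω = ω₀/Q = 1.627e+07 rad/s; BW = Δω/(2π) = 2.589e+06 Hz.

(a) f₀ = 1.569e+04 Hz  (b) Q = 0.006061  (c) BW = 2.589e+06 Hz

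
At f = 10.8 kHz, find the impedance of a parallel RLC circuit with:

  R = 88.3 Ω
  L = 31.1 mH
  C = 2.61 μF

Step 1 — Angular frequency: ω = 2π·f = 2π·1.08e+04 = 6.786e+04 rad/s.
Step 2 — Component impedances:
  R: Z = R = 88.3 Ω
  L: Z = jωL = j·6.786e+04·0.0311 = 0 + j2110 Ω
  C: Z = 1/(jωC) = -j/(ω·C) = 0 - j5.646 Ω
Step 3 — Parallel combination: 1/Z_total = 1/R + 1/L + 1/C; Z_total = 0.3615 - j5.638 Ω = 5.65∠-86.3° Ω.

Z = 0.3615 - j5.638 Ω = 5.65∠-86.3° Ω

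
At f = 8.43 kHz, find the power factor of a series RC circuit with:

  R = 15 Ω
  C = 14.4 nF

Step 1 — Angular frequency: ω = 2π·f = 2π·8430 = 5.297e+04 rad/s.
Step 2 — Component impedances:
  R: Z = R = 15 Ω
  C: Z = 1/(jωC) = -j/(ω·C) = 0 - j1311 Ω
Step 3 — Series combination: Z_total = R + C = 15 - j1311 Ω = 1311∠-89.3° Ω.
Step 4 — Power factor: PF = cos(φ) = Re(Z)/|Z| = 15/1311 = 0.01144.
Step 5 — Type: Im(Z) = -1311 ⇒ leading (phase φ = -89.3°).

PF = 0.01144 (leading, φ = -89.3°)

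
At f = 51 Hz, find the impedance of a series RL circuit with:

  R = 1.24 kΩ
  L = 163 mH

Step 1 — Angular frequency: ω = 2π·f = 2π·51 = 320.4 rad/s.
Step 2 — Component impedances:
  R: Z = R = 1240 Ω
  L: Z = jωL = j·320.4·0.163 = 0 + j52.23 Ω
Step 3 — Series combination: Z_total = R + L = 1240 + j52.23 Ω = 1241∠2.4° Ω.

Z = 1240 + j52.23 Ω = 1241∠2.4° Ω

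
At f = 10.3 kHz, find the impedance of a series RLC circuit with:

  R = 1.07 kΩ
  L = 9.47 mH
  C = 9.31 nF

Step 1 — Angular frequency: ω = 2π·f = 2π·1.03e+04 = 6.472e+04 rad/s.
Step 2 — Component impedances:
  R: Z = R = 1070 Ω
  L: Z = jωL = j·6.472e+04·0.00947 = 0 + j612.9 Ω
  C: Z = 1/(jωC) = -j/(ω·C) = 0 - j1660 Ω
Step 3 — Series combination: Z_total = R + L + C = 1070 - j1047 Ω = 1497∠-44.4° Ω.

Z = 1070 - j1047 Ω = 1497∠-44.4° Ω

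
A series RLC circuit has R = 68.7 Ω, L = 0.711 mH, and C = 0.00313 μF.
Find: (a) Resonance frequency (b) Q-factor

Step 1 — Resonance condition Im(Z)=0 gives ω₀ = 1/√(LC).
Step 2 — ω₀ = 1/√(0.000711·3.13e-09) = 6.703e+05 rad/s.
Step 3 — f₀ = ω₀/(2π) = 1.067e+05 Hz.
Step 4 — Series Q: Q = ω₀L/R = 6.703e+05·0.000711/68.7 = 6.938.

(a) f₀ = 1.067e+05 Hz  (b) Q = 6.938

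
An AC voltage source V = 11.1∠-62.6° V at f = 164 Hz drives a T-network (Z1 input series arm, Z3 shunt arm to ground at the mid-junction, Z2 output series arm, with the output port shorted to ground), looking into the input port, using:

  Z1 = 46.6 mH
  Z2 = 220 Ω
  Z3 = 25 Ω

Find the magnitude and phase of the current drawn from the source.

Step 1 — Angular frequency: ω = 2π·f = 2π·164 = 1030 rad/s.
Step 2 — Component impedances:
  Z1: Z = jωL = j·1030·0.0466 = 0 + j48.02 Ω
  Z2: Z = R = 220 Ω
  Z3: Z = R = 25 Ω
Step 3 — With the output port shorted to ground, the output series arm Z2 runs from the junction to ground; the shunt arm Z3 also runs from the junction to ground. They appear in parallel: Z3 || Z2 = 22.45 Ω.
Step 4 — Series with input arm Z1: Z_in = Z1 + (Z3 || Z2) = 22.45 + j48.02 Ω = 53.01∠64.9° Ω.
Step 5 — Source phasor: V = 11.1∠-62.6° V = 5.108 - j9.855 V.
Step 6 — Ohm's law: I = V / Z_total = (5.108 - j9.855) / (22.45 + j48.02) = -0.1276 - j0.166 A.
Step 7 — Convert to polar: |I| = 0.2094 A, ∠I = -127.5°.

I = 0.2094∠-127.5° A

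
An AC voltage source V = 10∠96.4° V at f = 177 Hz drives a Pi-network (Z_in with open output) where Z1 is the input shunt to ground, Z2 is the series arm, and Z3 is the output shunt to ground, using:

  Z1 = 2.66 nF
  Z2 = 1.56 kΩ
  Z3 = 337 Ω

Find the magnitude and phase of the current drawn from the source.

Step 1 — Angular frequency: ω = 2π·f = 2π·177 = 1112 rad/s.
Step 2 — Component impedances:
  Z1: Z = 1/(jωC) = -j/(ω·C) = 0 - j3.38e+05 Ω
  Z2: Z = R = 1560 Ω
  Z3: Z = R = 337 Ω
Step 3 — With open output, the series arm Z2 and the output shunt Z3 appear in series to ground: Z2 + Z3 = 1897 Ω.
Step 4 — Parallel with input shunt Z1: Z_in = Z1 || (Z2 + Z3) = 1897 - j10.65 Ω = 1897∠-0.3° Ω.
Step 5 — Source phasor: V = 10∠96.4° V = -1.115 + j9.938 V.
Step 6 — Ohm's law: I = V / Z_total = (-1.115 + j9.938) / (1897 - j10.65) = -0.000617 + j0.005235 A.
Step 7 — Convert to polar: |I| = 0.005272 A, ∠I = 96.7°.

I = 0.005272∠96.7° A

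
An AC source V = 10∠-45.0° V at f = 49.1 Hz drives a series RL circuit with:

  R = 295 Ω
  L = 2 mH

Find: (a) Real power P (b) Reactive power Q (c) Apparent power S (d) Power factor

Step 1 — Angular frequency: ω = 2π·f = 2π·49.1 = 308.5 rad/s.
Step 2 — Component impedances:
  R: Z = R = 295 Ω
  L: Z = jωL = j·308.5·0.002 = 0 + j0.617 Ω
Step 3 — Series combination: Z_total = R + L = 295 + j0.617 Ω = 295∠0.1° Ω.
Step 4 — Source phasor: V = 10∠-45.0° V = 7.071 - j7.071 V.
Step 5 — Current: I = V / Z = 0.02392 - j0.02402 A = 0.0339∠-45.1° A.
Step 6 — Complex power: S = V·I* = 0.339 + j0.000709 VA.
Step 7 — Real power: P = Re(S) = 0.339 W.
Step 8 — Reactive power: Q = Im(S) = 0.000709 VAR.
Step 9 — Apparent power: |S| = 0.339 VA.
Step 10 — Power factor: PF = P/|S| = 1 (lagging).

(a) P = 0.339 W  (b) Q = 0.000709 VAR  (c) S = 0.339 VA  (d) PF = 1 (lagging)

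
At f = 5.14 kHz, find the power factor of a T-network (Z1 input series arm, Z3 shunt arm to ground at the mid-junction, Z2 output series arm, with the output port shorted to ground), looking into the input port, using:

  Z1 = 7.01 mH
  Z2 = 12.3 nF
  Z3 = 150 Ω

Step 1 — Angular frequency: ω = 2π·f = 2π·5140 = 3.23e+04 rad/s.
Step 2 — Component impedances:
  Z1: Z = jωL = j·3.23e+04·0.00701 = 0 + j226.4 Ω
  Z2: Z = 1/(jωC) = -j/(ω·C) = 0 - j2517 Ω
  Z3: Z = R = 150 Ω
Step 3 — With the output port shorted to ground, the output series arm Z2 runs from the junction to ground; the shunt arm Z3 also runs from the junction to ground. They appear in parallel: Z3 || Z2 = 149.5 - j8.906 Ω.
Step 4 — Series with input arm Z1: Z_in = Z1 + (Z3 || Z2) = 149.5 + j217.5 Ω = 263.9∠55.5° Ω.
Step 5 — Power factor: PF = cos(φ) = Re(Z)/|Z| = 149.47/263.9 = 0.5664.
Step 6 — Type: Im(Z) = 217.5 ⇒ lagging (phase φ = 55.5°).

PF = 0.5664 (lagging, φ = 55.5°)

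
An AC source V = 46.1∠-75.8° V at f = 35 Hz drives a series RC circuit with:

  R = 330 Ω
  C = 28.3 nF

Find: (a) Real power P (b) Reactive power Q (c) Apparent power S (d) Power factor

Step 1 — Angular frequency: ω = 2π·f = 2π·35 = 219.9 rad/s.
Step 2 — Component impedances:
  R: Z = R = 330 Ω
  C: Z = 1/(jωC) = -j/(ω·C) = 0 - j1.607e+05 Ω
Step 3 — Series combination: Z_total = R + C = 330 - j1.607e+05 Ω = 1.607e+05∠-89.9° Ω.
Step 4 — Source phasor: V = 46.1∠-75.8° V = 11.31 - j44.69 V.
Step 5 — Current: I = V / Z = 0.0002783 + j6.981e-05 A = 0.0002869∠14.1° A.
Step 6 — Complex power: S = V·I* = 2.716e-05 - j0.01323 VA.
Step 7 — Real power: P = Re(S) = 2.716e-05 W.
Step 8 — Reactive power: Q = Im(S) = -0.01323 VAR.
Step 9 — Apparent power: |S| = 0.01323 VA.
Step 10 — Power factor: PF = P/|S| = 0.002054 (leading).

(a) P = 2.716e-05 W  (b) Q = -0.01323 VAR  (c) S = 0.01323 VA  (d) PF = 0.002054 (leading)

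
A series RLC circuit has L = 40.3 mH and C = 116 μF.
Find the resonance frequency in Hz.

Step 1 — Resonance condition Im(Z)=0 gives ω₀ = 1/√(LC).
Step 2 — ω₀ = 1/√(0.0403·0.000116) = 462.5 rad/s.
Step 3 — f₀ = ω₀/(2π) = 73.61 Hz.

f₀ = 73.61 Hz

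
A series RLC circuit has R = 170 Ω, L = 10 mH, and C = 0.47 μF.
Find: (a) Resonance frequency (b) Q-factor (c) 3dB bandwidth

Step 1 — Resonance: ω₀ = 1/√(LC) = 1/√(0.01·4.7e-07) = 1.459e+04 rad/s.
Step 2 — f₀ = ω₀/(2π) = 2322 Hz.
Step 3 — Series Q: Q = ω₀L/R = 1.459e+04·0.01/170 = 0.858.
Step 4 — Bandwidth: Δω = ω₀/Q = 1.7e+04 rad/s; BW = Δω/(2π) = 2706 Hz.

(a) f₀ = 2322 Hz  (b) Q = 0.858  (c) BW = 2706 Hz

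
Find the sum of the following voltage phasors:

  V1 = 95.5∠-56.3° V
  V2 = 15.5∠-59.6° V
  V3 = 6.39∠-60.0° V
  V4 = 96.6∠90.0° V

Step 1 — Convert each phasor to rectangular form:
  V1 = 95.5·(cos(-56.3°) + j·sin(-56.3°)) = 52.99 - j79.45 V
  V2 = 15.5·(cos(-59.6°) + j·sin(-59.6°)) = 7.844 - j13.37 V
  V3 = 6.39·(cos(-60.0°) + j·sin(-60.0°)) = 3.195 - j5.534 V
  V4 = 96.6·(cos(90.0°) + j·sin(90.0°)) = 0 + j96.6 V
Step 2 — Sum components: V_total = 64.03 - j1.754 V.
Step 3 — Convert to polar: |V_total| = 64.05 V, ∠V_total = -1.6°.

V_total = 64.05∠-1.6° V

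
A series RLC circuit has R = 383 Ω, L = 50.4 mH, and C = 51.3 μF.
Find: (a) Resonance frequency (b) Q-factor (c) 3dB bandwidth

Step 1 — Resonance: ω₀ = 1/√(LC) = 1/√(0.0504·5.13e-05) = 621.9 rad/s.
Step 2 — f₀ = ω₀/(2π) = 98.98 Hz.
Step 3 — Series Q: Q = ω₀L/R = 621.9·0.0504/383 = 0.08184.
Step 4 — Bandwidth: Δω = ω₀/Q = 7599 rad/s; BW = Δω/(2π) = 1209 Hz.

(a) f₀ = 98.98 Hz  (b) Q = 0.08184  (c) BW = 1209 Hz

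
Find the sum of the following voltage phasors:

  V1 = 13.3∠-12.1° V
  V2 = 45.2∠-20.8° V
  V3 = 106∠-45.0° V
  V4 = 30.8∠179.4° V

Step 1 — Convert each phasor to rectangular form:
  V1 = 13.3·(cos(-12.1°) + j·sin(-12.1°)) = 13 - j2.788 V
  V2 = 45.2·(cos(-20.8°) + j·sin(-20.8°)) = 42.25 - j16.05 V
  V3 = 106·(cos(-45.0°) + j·sin(-45.0°)) = 74.95 - j74.95 V
  V4 = 30.8·(cos(179.4°) + j·sin(179.4°)) = -30.8 + j0.3225 V
Step 2 — Sum components: V_total = 99.41 - j93.47 V.
Step 3 — Convert to polar: |V_total| = 136.5 V, ∠V_total = -43.2°.

V_total = 136.5∠-43.2° V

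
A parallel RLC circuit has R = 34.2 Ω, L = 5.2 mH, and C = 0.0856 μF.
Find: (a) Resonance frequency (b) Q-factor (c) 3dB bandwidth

Step 1 — Resonance: ω₀ = 1/√(LC) = 1/√(0.0052·8.56e-08) = 4.74e+04 rad/s.
Step 2 — f₀ = ω₀/(2π) = 7544 Hz.
Step 3 — Parallel Q: Q = R/(ω₀L) = 34.2/(4.74e+04·0.0052) = 0.1388.
Step 4 — Bandwidth: Δω = ω₀/Q = 3.416e+05 rad/s; BW = Δω/(2π) = 5.437e+04 Hz.

(a) f₀ = 7544 Hz  (b) Q = 0.1388  (c) BW = 5.437e+04 Hz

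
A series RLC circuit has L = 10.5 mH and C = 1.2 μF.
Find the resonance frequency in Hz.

Step 1 — Resonance condition Im(Z)=0 gives ω₀ = 1/√(LC).
Step 2 — ω₀ = 1/√(0.0105·1.2e-06) = 8909 rad/s.
Step 3 — f₀ = ω₀/(2π) = 1418 Hz.

f₀ = 1418 Hz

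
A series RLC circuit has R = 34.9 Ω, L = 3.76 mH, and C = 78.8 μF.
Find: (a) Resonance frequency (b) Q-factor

Step 1 — Resonance condition Im(Z)=0 gives ω₀ = 1/√(LC).
Step 2 — ω₀ = 1/√(0.00376·7.88e-05) = 1837 rad/s.
Step 3 — f₀ = ω₀/(2π) = 292.4 Hz.
Step 4 — Series Q: Q = ω₀L/R = 1837·0.00376/34.9 = 0.1979.

(a) f₀ = 292.4 Hz  (b) Q = 0.1979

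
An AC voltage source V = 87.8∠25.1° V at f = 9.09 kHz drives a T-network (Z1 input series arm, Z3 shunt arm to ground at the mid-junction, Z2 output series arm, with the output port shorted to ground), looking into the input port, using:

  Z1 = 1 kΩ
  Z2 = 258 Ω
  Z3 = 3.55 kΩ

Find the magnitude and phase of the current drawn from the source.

Step 1 — Angular frequency: ω = 2π·f = 2π·9090 = 5.711e+04 rad/s.
Step 2 — Component impedances:
  Z1: Z = R = 1000 Ω
  Z2: Z = R = 258 Ω
  Z3: Z = R = 3550 Ω
Step 3 — With the output port shorted to ground, the output series arm Z2 runs from the junction to ground; the shunt arm Z3 also runs from the junction to ground. They appear in parallel: Z3 || Z2 = 240.5 Ω.
Step 4 — Series with input arm Z1: Z_in = Z1 + (Z3 || Z2) = 1241 Ω = 1241∠0.0° Ω.
Step 5 — Source phasor: V = 87.8∠25.1° V = 79.51 + j37.24 V.
Step 6 — Ohm's law: I = V / Z_total = (79.51 + j37.24) / (1241) = 0.06409 + j0.03002 A.
Step 7 — Convert to polar: |I| = 0.07078 A, ∠I = 25.1°.

I = 0.07078∠25.1° A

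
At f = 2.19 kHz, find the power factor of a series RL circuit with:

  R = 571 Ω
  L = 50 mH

Step 1 — Angular frequency: ω = 2π·f = 2π·2190 = 1.376e+04 rad/s.
Step 2 — Component impedances:
  R: Z = R = 571 Ω
  L: Z = jωL = j·1.376e+04·0.05 = 0 + j688 Ω
Step 3 — Series combination: Z_total = R + L = 571 + j688 Ω = 894.1∠50.3° Ω.
Step 4 — Power factor: PF = cos(φ) = Re(Z)/|Z| = 571/894.1 = 0.6386.
Step 5 — Type: Im(Z) = 688 ⇒ lagging (phase φ = 50.3°).

PF = 0.6386 (lagging, φ = 50.3°)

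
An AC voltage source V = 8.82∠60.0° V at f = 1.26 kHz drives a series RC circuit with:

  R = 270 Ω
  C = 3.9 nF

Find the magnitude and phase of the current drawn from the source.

Step 1 — Angular frequency: ω = 2π·f = 2π·1260 = 7917 rad/s.
Step 2 — Component impedances:
  R: Z = R = 270 Ω
  C: Z = 1/(jωC) = -j/(ω·C) = 0 - j3.239e+04 Ω
Step 3 — Series combination: Z_total = R + C = 270 - j3.239e+04 Ω = 3.239e+04∠-89.5° Ω.
Step 4 — Source phasor: V = 8.82∠60.0° V = 4.41 + j7.638 V.
Step 5 — Ohm's law: I = V / Z_total = (4.41 + j7.638) / (270 - j3.239e+04) = -0.0002347 + j0.0001381 A.
Step 6 — Convert to polar: |I| = 0.0002723 A, ∠I = 149.5°.

I = 0.0002723∠149.5° A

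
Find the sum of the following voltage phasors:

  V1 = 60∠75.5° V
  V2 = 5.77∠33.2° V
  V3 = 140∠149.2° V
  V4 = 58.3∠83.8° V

Step 1 — Convert each phasor to rectangular form:
  V1 = 60·(cos(75.5°) + j·sin(75.5°)) = 15.02 + j58.09 V
  V2 = 5.77·(cos(33.2°) + j·sin(33.2°)) = 4.828 + j3.159 V
  V3 = 140·(cos(149.2°) + j·sin(149.2°)) = -120.3 + j71.69 V
  V4 = 58.3·(cos(83.8°) + j·sin(83.8°)) = 6.296 + j57.96 V
Step 2 — Sum components: V_total = -94.11 + j190.9 V.
Step 3 — Convert to polar: |V_total| = 212.8 V, ∠V_total = 116.2°.

V_total = 212.8∠116.2° V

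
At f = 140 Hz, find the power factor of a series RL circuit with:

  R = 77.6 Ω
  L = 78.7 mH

Step 1 — Angular frequency: ω = 2π·f = 2π·140 = 879.6 rad/s.
Step 2 — Component impedances:
  R: Z = R = 77.6 Ω
  L: Z = jωL = j·879.6·0.0787 = 0 + j69.23 Ω
Step 3 — Series combination: Z_total = R + L = 77.6 + j69.23 Ω = 104∠41.7° Ω.
Step 4 — Power factor: PF = cos(φ) = Re(Z)/|Z| = 77.6/104 = 0.7462.
Step 5 — Type: Im(Z) = 69.23 ⇒ lagging (phase φ = 41.7°).

PF = 0.7462 (lagging, φ = 41.7°)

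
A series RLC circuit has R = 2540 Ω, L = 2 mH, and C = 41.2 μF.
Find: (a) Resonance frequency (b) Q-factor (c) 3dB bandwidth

Step 1 — Resonance condition Im(Z)=0 gives ω₀ = 1/√(LC).
Step 2 — ω₀ = 1/√(0.002·4.12e-05) = 3484 rad/s.
Step 3 — f₀ = ω₀/(2π) = 554.4 Hz.
Step 4 — Series Q: Q = ω₀L/R = 3484·0.002/2540 = 0.002743.
Step 5 — 3dB bandwidth: Δω = ω₀/Q = 1.27e+06 rad/s; BW = Δω/(2π) = 2.021e+05 Hz.

(a) f₀ = 554.4 Hz  (b) Q = 0.002743  (c) BW = 2.021e+05 Hz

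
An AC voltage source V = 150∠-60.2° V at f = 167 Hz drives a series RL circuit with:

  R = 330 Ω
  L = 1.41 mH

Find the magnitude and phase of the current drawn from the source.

Step 1 — Angular frequency: ω = 2π·f = 2π·167 = 1049 rad/s.
Step 2 — Component impedances:
  R: Z = R = 330 Ω
  L: Z = jωL = j·1049·0.00141 = 0 + j1.48 Ω
Step 3 — Series combination: Z_total = R + L = 330 + j1.48 Ω = 330∠0.3° Ω.
Step 4 — Source phasor: V = 150∠-60.2° V = 74.55 - j130.2 V.
Step 5 — Ohm's law: I = V / Z_total = (74.55 - j130.2) / (330 + j1.48) = 0.2241 - j0.3954 A.
Step 6 — Convert to polar: |I| = 0.4545 A, ∠I = -60.5°.

I = 0.4545∠-60.5° A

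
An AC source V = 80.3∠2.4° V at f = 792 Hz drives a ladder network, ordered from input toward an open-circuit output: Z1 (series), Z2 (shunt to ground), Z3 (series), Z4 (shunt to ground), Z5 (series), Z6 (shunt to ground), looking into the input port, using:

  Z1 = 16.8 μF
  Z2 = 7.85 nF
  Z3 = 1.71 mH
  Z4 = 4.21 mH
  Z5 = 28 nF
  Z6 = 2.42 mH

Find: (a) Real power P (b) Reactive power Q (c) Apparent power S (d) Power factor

Step 1 — Angular frequency: ω = 2π·f = 2π·792 = 4976 rad/s.
Step 2 — Component impedances:
  Z1: Z = 1/(jωC) = -j/(ω·C) = 0 - j11.96 Ω
  Z2: Z = 1/(jωC) = -j/(ω·C) = 0 - j2.56e+04 Ω
  Z3: Z = jωL = j·4976·0.00171 = 0 + j8.509 Ω
  Z4: Z = jωL = j·4976·0.00421 = 0 + j20.95 Ω
  Z5: Z = 1/(jωC) = -j/(ω·C) = 0 - j7177 Ω
  Z6: Z = jωL = j·4976·0.00242 = 0 + j12.04 Ω
Step 3 — Ladder network (open output): work backward from the far end, alternating series and parallel combinations. Z_in = 0 + j17.59 Ω = 17.59∠90.0° Ω.
Step 4 — Source phasor: V = 80.3∠2.4° V = 80.23 + j3.363 V.
Step 5 — Current: I = V / Z = 0.1911 - j4.56 A = 4.564∠-87.6° A.
Step 6 — Complex power: S = V·I* = 0 + j366.5 VA.
Step 7 — Real power: P = Re(S) = 0 W.
Step 8 — Reactive power: Q = Im(S) = 366.5 VAR.
Step 9 — Apparent power: |S| = 366.5 VA.
Step 10 — Power factor: PF = P/|S| = 0 (lagging).

(a) P = 0 W  (b) Q = 366.5 VAR  (c) S = 366.5 VA  (d) PF = 0 (lagging)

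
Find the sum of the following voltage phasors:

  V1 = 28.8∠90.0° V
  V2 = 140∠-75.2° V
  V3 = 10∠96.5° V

Step 1 — Convert each phasor to rectangular form:
  V1 = 28.8·(cos(90.0°) + j·sin(90.0°)) = 0 + j28.8 V
  V2 = 140·(cos(-75.2°) + j·sin(-75.2°)) = 35.76 - j135.4 V
  V3 = 10·(cos(96.5°) + j·sin(96.5°)) = -1.132 + j9.936 V
Step 2 — Sum components: V_total = 34.63 - j96.62 V.
Step 3 — Convert to polar: |V_total| = 102.6 V, ∠V_total = -70.3°.

V_total = 102.6∠-70.3° V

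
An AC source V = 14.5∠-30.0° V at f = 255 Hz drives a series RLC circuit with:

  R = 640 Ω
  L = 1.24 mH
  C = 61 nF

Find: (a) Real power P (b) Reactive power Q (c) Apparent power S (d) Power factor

Step 1 — Angular frequency: ω = 2π·f = 2π·255 = 1602 rad/s.
Step 2 — Component impedances:
  R: Z = R = 640 Ω
  L: Z = jωL = j·1602·0.00124 = 0 + j1.987 Ω
  C: Z = 1/(jωC) = -j/(ω·C) = 0 - j1.023e+04 Ω
Step 3 — Series combination: Z_total = R + L + C = 640 - j1.023e+04 Ω = 1.025e+04∠-86.4° Ω.
Step 4 — Source phasor: V = 14.5∠-30.0° V = 12.56 - j7.25 V.
Step 5 — Current: I = V / Z = 0.0007825 + j0.001179 A = 0.001415∠56.4° A.
Step 6 — Complex power: S = V·I* = 0.001281 - j0.02047 VA.
Step 7 — Real power: P = Re(S) = 0.001281 W.
Step 8 — Reactive power: Q = Im(S) = -0.02047 VAR.
Step 9 — Apparent power: |S| = 0.02051 VA.
Step 10 — Power factor: PF = P/|S| = 0.06244 (leading).

(a) P = 0.001281 W  (b) Q = -0.02047 VAR  (c) S = 0.02051 VA  (d) PF = 0.06244 (leading)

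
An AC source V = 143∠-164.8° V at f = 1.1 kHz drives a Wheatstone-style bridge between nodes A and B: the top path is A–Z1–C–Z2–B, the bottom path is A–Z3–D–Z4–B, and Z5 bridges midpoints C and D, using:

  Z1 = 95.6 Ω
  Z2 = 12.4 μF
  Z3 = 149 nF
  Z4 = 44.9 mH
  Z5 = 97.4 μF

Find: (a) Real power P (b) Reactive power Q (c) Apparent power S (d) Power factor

Step 1 — Angular frequency: ω = 2π·f = 2π·1100 = 6912 rad/s.
Step 2 — Component impedances:
  Z1: Z = R = 95.6 Ω
  Z2: Z = 1/(jωC) = -j/(ω·C) = 0 - j11.67 Ω
  Z3: Z = 1/(jωC) = -j/(ω·C) = 0 - j971 Ω
  Z4: Z = jωL = j·6912·0.0449 = 0 + j310.3 Ω
  Z5: Z = 1/(jωC) = -j/(ω·C) = 0 - j1.485 Ω
Step 3 — Bridge requires nodal analysis (the Z5 bridge couples midpoints C and D, so the two paths cannot be reduced to a simple series/parallel combination). Setting node B to ground and injecting 1 A at node A, the 3-node admittance system at A, C, D solves to V_A = Z_AB = 94.7 - j21.43 Ω = 97.09∠-12.8° Ω.
Step 4 — Source phasor: V = 143∠-164.8° V = -138 - j37.49 V.
Step 5 — Current: I = V / Z = -1.301 - j0.6904 A = 1.473∠-152.0° A.
Step 6 — Complex power: S = V·I* = 205.4 - j46.5 VA.
Step 7 — Real power: P = Re(S) = 205.4 W.
Step 8 — Reactive power: Q = Im(S) = -46.5 VAR.
Step 9 — Apparent power: |S| = 210.6 VA.
Step 10 — Power factor: PF = P/|S| = 0.9753 (leading).

(a) P = 205.4 W  (b) Q = -46.5 VAR  (c) S = 210.6 VA  (d) PF = 0.9753 (leading)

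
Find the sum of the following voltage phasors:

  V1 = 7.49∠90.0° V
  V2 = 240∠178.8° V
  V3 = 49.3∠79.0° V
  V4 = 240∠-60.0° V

Step 1 — Convert each phasor to rectangular form:
  V1 = 7.49·(cos(90.0°) + j·sin(90.0°)) = 0 + j7.49 V
  V2 = 240·(cos(178.8°) + j·sin(178.8°)) = -239.9 + j5.026 V
  V3 = 49.3·(cos(79.0°) + j·sin(79.0°)) = 9.407 + j48.39 V
  V4 = 240·(cos(-60.0°) + j·sin(-60.0°)) = 120 - j207.8 V
Step 2 — Sum components: V_total = -110.5 - j146.9 V.
Step 3 — Convert to polar: |V_total| = 183.9 V, ∠V_total = -127.0°.

V_total = 183.9∠-127.0° V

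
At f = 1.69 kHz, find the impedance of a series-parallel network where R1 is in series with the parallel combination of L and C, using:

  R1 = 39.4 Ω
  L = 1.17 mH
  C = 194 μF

Step 1 — Angular frequency: ω = 2π·f = 2π·1690 = 1.062e+04 rad/s.
Step 2 — Component impedances:
  R1: Z = R = 39.4 Ω
  L: Z = jωL = j·1.062e+04·0.00117 = 0 + j12.42 Ω
  C: Z = 1/(jωC) = -j/(ω·C) = 0 - j0.4854 Ω
Step 3 — Parallel branch: L || C = 1/(1/L + 1/C) = 0 - j0.5052 Ω.
Step 4 — Series with R1: Z_total = R1 + (L || C) = 39.4 - j0.5052 Ω = 39.4∠-0.7° Ω.

Z = 39.4 - j0.5052 Ω = 39.4∠-0.7° Ω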